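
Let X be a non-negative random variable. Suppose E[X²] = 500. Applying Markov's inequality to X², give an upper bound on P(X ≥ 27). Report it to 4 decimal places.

Since X ≥ 0, the event {X ≥ 27} is the same as {X² ≥ 729}.
Markov's inequality applied to X² gives P(X² ≥ 729) ≤ E[X²]/729 = 500/729 = 0.6859.

0.6859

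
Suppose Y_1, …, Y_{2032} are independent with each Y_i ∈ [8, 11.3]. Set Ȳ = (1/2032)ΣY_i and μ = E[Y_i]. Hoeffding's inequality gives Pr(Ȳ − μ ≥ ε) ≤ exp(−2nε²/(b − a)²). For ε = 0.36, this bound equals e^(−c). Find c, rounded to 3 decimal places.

c = 2nε²/(b − a)² = 2·2032·0.36² / 3.3² = 48.3650.

48.365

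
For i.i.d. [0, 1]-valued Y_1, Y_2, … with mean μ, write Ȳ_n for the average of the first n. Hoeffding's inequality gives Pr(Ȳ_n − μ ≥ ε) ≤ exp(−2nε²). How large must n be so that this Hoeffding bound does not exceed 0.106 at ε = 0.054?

385

Require exp(−2nε²) ≤ 0.106, i.e. 2nε² ≥ ln(1/0.106) = 2.244316.
So n ≥ 2.244316 / (2·0.054²) = 384.828.
The smallest integer n is 385.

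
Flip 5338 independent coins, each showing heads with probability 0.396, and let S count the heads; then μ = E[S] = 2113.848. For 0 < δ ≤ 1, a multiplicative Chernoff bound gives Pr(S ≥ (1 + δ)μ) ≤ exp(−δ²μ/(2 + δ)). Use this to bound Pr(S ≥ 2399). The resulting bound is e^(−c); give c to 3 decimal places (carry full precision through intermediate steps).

Write 2399 = (1 + δ)μ, so δ = 2399/2113.848 − 1 = 0.1348971…
Then the exponent is δ²μ/(2 + δ) = (2399 − μ)² / (μ·(2 + δ)) = 18.017816.

18.018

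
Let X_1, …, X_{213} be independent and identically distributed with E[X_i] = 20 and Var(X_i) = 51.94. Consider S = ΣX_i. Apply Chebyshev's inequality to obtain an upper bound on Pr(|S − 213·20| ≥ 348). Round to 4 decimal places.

Var(S) = n·Var(X_i) = 213·51.94 = 11063.22.
Chebyshev: Pr(|S − 213·20| ≥ 348) ≤ Var(S)/348² = 11063.22/121104 = 0.0914.

0.0914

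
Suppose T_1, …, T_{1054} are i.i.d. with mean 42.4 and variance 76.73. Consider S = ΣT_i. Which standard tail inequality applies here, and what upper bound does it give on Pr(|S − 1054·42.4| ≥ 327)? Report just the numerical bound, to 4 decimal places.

With mean and variance of each term known, Chebyshev's inequality bounds the deviation of the sum (or sample mean).
Var(S) = n·Var(T_i) = 1054·76.73 = 80873.42.
Chebyshev: Pr(|S − 1054·42.4| ≥ 327) ≤ Var(S)/327² = 80873.42/106929 = 0.7563.

0.7563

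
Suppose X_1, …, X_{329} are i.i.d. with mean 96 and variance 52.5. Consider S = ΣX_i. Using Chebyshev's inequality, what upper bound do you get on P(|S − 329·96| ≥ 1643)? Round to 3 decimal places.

Var(S) = n·Var(X_i) = 329·52.5 = 17272.5.
Chebyshev: P(|S − 329·96| ≥ 1643) ≤ Var(S)/1643² = 17272.5/2699449 = 0.0064.

0.006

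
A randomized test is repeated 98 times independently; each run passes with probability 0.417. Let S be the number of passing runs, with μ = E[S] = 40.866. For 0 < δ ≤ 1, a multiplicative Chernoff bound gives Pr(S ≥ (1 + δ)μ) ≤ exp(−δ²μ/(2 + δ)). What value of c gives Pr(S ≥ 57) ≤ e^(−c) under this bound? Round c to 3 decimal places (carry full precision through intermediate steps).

2.660

Write 57 = (1 + δ)μ, so δ = 57/40.866 − 1 = 0.3948025…
Then the exponent is δ²μ/(2 + δ) = (57 − μ)² / (μ·(2 + δ)) = 2.659820.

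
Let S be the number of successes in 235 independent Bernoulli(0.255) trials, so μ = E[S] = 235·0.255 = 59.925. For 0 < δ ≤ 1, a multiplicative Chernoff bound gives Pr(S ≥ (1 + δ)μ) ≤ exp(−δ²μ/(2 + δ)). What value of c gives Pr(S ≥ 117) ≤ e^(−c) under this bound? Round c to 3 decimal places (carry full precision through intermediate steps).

Write 117 = (1 + δ)μ, so δ = 117/59.925 − 1 = 0.9524406…
Then the exponent is δ²μ/(2 + δ) = (117 − μ)² / (μ·(2 + δ)) = 18.412071.

18.412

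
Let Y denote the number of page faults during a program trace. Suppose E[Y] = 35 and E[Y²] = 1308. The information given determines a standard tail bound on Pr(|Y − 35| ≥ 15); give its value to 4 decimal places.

0.3689

The first two moments determine the variance, so Chebyshev's inequality is the sharpest standard bound available.
Var(Y) = E[Y²] − (E[Y])² = 1308 − 1225 = 83.
Chebyshev's inequality: Pr(|Y − μ| ≥ t) ≤ Var(Y)/t² = 83/225 = 0.3689.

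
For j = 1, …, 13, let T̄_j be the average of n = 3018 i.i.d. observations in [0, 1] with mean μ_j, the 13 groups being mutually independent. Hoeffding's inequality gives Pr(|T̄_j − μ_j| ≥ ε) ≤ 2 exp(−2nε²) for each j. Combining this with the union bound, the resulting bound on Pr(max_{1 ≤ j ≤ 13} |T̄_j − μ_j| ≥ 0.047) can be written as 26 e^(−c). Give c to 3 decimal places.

Union bound over the 13 events: Pr(max_{1 ≤ j ≤ 13} |T̄_j − μ_j| ≥ 0.047) ≤ 13·2·exp(−2nε²) = 26 exp(−2·3018·0.047²).
So c = 2·3018·0.047² = 13.3335.

13.334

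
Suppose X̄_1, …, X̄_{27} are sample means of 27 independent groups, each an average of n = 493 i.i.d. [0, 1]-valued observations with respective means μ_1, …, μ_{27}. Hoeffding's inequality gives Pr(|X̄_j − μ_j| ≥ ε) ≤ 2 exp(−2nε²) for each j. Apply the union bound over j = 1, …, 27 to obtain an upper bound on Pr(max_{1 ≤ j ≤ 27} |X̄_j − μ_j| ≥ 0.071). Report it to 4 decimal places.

0.3748

Per-experiment Hoeffding bound: 2·exp(−2·493·0.071²) = 2·exp(−4.97043) = 0.01388.
Union bound over 27 events: 27·0.01388 = 0.37477.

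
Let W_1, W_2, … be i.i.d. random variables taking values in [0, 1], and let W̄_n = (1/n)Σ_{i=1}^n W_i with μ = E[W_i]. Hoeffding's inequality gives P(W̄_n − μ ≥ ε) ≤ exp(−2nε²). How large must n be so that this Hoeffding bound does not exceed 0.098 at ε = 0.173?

Require exp(−2nε²) ≤ 0.098, i.e. 2nε² ≥ ln(1/0.098) = 2.322788.
So n ≥ 2.322788 / (2·0.173²) = 38.805.
The smallest integer n is 39.

39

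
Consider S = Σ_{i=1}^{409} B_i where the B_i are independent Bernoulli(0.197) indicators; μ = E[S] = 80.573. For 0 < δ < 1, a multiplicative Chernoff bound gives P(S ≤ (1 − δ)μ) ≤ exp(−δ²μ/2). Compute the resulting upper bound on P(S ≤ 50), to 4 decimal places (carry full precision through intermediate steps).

0.0030

Write 50 = (1 − δ)μ, so δ = 1 − 50/80.573 = 0.3794447…
Then the exponent is δ²μ/2 = (μ − 50)²/(2μ) = 5.800382.
Bound = exp(−5.800382) = 0.00303.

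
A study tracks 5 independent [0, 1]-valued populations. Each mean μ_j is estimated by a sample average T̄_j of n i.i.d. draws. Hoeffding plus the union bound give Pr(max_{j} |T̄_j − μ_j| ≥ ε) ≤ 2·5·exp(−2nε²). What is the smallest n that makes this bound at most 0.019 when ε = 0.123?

Need 2·5·exp(−2nε²) ≤ 0.019, i.e. exp(−2nε²) ≤ 0.019/10.
So 2nε² ≥ ln(10/0.019) = 6.265901.
Hence n ≥ 6.265901/(2·0.123²) = 207.082.
The smallest integer n is 208.

208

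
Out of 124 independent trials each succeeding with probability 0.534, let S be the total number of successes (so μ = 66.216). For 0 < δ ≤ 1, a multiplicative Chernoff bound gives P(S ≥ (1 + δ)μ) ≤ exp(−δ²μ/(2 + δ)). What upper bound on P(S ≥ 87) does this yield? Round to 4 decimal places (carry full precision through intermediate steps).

0.0596

Write 87 = (1 + δ)μ, so δ = 87/66.216 − 1 = 0.3138818…
Then the exponent is δ²μ/(2 + δ) = (87 − μ)² / (μ·(2 + δ)) = 2.819383.
Bound = exp(−2.819383) = 0.05964.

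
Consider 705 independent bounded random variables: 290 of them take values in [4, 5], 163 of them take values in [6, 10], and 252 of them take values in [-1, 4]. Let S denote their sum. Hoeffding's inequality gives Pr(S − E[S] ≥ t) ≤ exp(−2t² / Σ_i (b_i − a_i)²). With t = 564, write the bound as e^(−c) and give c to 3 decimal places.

69.166

Σ(b_i − a_i)² = 290·1² + 163·4² + 252·5² = 9198.
c = 2t² / 9198 = 2·564² / 9198 = 69.1663.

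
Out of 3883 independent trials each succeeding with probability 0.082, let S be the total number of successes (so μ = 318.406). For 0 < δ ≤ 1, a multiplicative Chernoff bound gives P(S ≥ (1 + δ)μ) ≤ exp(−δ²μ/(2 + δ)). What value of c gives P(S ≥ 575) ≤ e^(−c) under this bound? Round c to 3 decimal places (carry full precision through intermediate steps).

73.696

Write 575 = (1 + δ)μ, so δ = 575/318.406 − 1 = 0.8058705…
Then the exponent is δ²μ/(2 + δ) = (575 − μ)² / (μ·(2 + δ)) = 73.696036.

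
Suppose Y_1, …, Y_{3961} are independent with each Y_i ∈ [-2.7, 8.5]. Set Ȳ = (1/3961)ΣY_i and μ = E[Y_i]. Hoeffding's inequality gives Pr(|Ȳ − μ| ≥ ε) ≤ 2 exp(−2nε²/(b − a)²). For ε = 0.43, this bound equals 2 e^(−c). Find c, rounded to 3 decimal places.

11.677

c = 2nε²/(b − a)² = 2·3961·0.43² / 11.2² = 11.6771.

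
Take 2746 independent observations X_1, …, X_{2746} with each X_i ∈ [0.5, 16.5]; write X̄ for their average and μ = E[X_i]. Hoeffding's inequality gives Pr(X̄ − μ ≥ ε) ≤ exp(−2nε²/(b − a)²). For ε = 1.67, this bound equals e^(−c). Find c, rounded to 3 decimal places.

c = 2nε²/(b − a)² = 2·2746·1.67² / 16² = 59.8306.

59.831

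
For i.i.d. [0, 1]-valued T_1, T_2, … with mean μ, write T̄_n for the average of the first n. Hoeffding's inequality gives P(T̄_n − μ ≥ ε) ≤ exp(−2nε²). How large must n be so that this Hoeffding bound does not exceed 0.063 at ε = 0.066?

Require exp(−2nε²) ≤ 0.063, i.e. 2nε² ≥ ln(1/0.063) = 2.764621.
So n ≥ 2.764621 / (2·0.066²) = 317.335.
The smallest integer n is 318.

318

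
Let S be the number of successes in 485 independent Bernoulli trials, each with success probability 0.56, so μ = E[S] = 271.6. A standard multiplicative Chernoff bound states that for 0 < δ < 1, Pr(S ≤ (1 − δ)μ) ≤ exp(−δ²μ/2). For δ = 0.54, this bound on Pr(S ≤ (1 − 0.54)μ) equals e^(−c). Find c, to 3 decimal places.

39.599

c = δ²μ/2 = 0.54²·271.6/2 = 39.5993.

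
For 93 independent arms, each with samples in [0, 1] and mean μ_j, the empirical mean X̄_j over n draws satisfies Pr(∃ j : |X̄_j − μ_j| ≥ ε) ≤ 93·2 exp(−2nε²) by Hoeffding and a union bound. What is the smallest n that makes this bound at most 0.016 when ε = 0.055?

1548

Need 2·93·exp(−2nε²) ≤ 0.016, i.e. exp(−2nε²) ≤ 0.016/186.
So 2nε² ≥ ln(186/0.016) = 9.360913.
Hence n ≥ 9.360913/(2·0.055²) = 1547.258.
The smallest integer n is 1548.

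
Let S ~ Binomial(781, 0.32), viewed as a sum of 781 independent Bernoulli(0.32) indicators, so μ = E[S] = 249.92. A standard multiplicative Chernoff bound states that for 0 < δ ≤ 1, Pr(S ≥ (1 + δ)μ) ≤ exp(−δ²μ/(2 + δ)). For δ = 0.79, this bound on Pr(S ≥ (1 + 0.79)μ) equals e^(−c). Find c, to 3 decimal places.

c = δ²μ/(2 + δ) = 0.79²·249.92/(2 + 0.79) = 55.9050.

55.905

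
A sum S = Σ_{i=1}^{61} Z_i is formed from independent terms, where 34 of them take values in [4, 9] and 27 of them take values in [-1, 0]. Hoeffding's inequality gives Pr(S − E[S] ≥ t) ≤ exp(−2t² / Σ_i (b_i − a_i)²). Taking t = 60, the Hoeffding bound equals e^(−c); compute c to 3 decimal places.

Σ(b_i − a_i)² = 34·5² + 27·1² = 877.
c = 2t² / 877 = 2·60² / 877 = 8.2098.

8.210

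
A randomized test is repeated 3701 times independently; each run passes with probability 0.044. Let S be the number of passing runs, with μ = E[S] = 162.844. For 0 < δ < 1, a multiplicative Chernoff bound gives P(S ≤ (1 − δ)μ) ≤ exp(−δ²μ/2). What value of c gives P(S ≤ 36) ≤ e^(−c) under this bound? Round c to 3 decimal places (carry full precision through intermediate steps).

Write 36 = (1 − δ)μ, so δ = 1 − 36/162.844 = 0.7789295…
Then the exponent is δ²μ/2 = (μ − 36)²/(2μ) = 49.401269.

49.401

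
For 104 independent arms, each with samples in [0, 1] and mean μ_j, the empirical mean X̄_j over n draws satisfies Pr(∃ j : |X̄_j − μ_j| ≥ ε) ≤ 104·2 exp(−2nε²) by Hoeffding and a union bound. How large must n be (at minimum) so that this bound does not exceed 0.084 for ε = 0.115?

Need 2·104·exp(−2nε²) ≤ 0.084, i.e. exp(−2nε²) ≤ 0.084/208.
So 2nε² ≥ ln(208/0.084) = 7.814477.
Hence n ≥ 7.814477/(2·0.115²) = 295.443.
The smallest integer n is 296.

296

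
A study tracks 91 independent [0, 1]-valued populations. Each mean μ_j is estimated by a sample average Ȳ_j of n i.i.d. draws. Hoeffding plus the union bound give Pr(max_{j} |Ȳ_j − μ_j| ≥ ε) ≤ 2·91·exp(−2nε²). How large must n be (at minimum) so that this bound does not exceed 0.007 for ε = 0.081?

775

Need 2·91·exp(−2nε²) ≤ 0.007, i.e. exp(−2nε²) ≤ 0.007/182.
So 2nε² ≥ ln(182/0.007) = 10.165852.
Hence n ≥ 10.165852/(2·0.081²) = 774.718.
The smallest integer n is 775.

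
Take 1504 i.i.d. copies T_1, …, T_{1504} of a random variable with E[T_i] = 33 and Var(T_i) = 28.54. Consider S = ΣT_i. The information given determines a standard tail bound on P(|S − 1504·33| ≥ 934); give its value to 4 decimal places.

With mean and variance of each term known, Chebyshev's inequality bounds the deviation of the sum (or sample mean).
Var(S) = n·Var(T_i) = 1504·28.54 = 42924.16.
Chebyshev: P(|S − 1504·33| ≥ 934) ≤ Var(S)/934² = 42924.16/872356 = 0.0492.

0.0492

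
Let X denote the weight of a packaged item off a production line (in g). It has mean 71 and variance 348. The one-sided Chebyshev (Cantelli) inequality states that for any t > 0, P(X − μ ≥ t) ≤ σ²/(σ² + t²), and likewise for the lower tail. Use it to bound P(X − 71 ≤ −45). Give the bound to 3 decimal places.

0.147

Here σ² = 348 and t = 45, so σ² + t² = 2373.
Cantelli's bound: 348/2373 = 0.1466.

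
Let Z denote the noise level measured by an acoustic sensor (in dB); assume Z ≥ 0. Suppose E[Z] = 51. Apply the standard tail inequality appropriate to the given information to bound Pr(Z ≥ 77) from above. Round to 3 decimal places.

0.662

Only the mean of a non-negative variable is known, so Markov's inequality is the applicable tail bound.
Markov's inequality: for a non-negative random variable, Pr(Z ≥ a) ≤ E[Z]/a.
Here E[Z] = 51 and a = 77, so the bound is 51/77 = 0.6623.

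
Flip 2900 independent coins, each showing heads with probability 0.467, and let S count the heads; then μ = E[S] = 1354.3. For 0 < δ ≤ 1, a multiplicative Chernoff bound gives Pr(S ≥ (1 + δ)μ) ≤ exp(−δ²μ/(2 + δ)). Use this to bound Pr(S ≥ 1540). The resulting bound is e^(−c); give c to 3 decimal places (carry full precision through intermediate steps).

Write 1540 = (1 + δ)μ, so δ = 1540/1354.3 − 1 = 0.1371188…
Then the exponent is δ²μ/(2 + δ) = (1540 − μ)² / (μ·(2 + δ)) = 11.914622.

11.915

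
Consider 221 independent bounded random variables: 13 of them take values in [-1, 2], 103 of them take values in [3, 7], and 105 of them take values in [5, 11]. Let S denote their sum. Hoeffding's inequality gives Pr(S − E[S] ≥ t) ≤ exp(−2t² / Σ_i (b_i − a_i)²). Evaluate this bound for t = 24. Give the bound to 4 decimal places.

Σ(b_i − a_i)² = 13·3² + 103·4² + 105·6² = 5545.
Exponent = 2·24² / 5545 = 0.20775.
Bound = exp(−0.20775) = 0.81241.

0.8124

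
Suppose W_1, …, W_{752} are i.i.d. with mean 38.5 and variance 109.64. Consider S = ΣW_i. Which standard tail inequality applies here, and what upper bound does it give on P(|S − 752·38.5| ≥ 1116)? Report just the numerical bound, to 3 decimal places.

0.066

With mean and variance of each term known, Chebyshev's inequality bounds the deviation of the sum (or sample mean).
Var(S) = n·Var(W_i) = 752·109.64 = 82449.28.
Chebyshev: P(|S − 752·38.5| ≥ 1116) ≤ Var(S)/1116² = 82449.28/1245456 = 0.0662.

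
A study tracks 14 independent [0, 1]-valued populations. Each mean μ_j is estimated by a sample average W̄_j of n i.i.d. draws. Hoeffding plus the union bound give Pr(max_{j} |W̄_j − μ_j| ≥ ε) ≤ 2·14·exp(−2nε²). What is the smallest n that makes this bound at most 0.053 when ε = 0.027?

4301

Need 2·14·exp(−2nε²) ≤ 0.053, i.e. exp(−2nε²) ≤ 0.053/28.
So 2nε² ≥ ln(28/0.053) = 6.269668.
Hence n ≥ 6.269668/(2·0.027²) = 4300.184.
The smallest integer n is 4301.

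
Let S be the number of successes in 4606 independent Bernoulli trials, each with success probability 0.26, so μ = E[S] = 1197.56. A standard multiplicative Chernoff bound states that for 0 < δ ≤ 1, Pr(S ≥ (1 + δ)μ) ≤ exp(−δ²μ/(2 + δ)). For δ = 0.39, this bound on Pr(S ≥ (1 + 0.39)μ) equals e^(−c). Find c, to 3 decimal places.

c = δ²μ/(2 + δ) = 0.39²·1197.56/(2 + 0.39) = 76.2129.

76.213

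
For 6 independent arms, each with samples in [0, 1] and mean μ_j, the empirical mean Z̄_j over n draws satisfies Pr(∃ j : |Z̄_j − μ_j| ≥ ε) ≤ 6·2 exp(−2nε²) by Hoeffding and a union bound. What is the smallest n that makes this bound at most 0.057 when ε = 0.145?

Need 2·6·exp(−2nε²) ≤ 0.057, i.e. exp(−2nε²) ≤ 0.057/12.
So 2nε² ≥ ln(12/0.057) = 5.349611.
Hence n ≥ 5.349611/(2·0.145²) = 127.220.
The smallest integer n is 128.

128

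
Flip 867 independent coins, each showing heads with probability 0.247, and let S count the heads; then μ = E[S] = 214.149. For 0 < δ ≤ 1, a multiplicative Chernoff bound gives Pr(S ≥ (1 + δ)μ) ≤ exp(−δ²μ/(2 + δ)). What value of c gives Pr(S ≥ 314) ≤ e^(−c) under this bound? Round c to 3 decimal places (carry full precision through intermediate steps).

Write 314 = (1 + δ)μ, so δ = 314/214.149 − 1 = 0.4662688…
Then the exponent is δ²μ/(2 + δ) = (314 − μ)² / (μ·(2 + δ)) = 18.877669.

18.878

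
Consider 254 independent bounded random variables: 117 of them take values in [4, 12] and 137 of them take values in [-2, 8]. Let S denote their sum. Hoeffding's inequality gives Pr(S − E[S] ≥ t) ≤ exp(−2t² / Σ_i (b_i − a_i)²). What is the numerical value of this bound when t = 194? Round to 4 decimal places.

0.0287

Σ(b_i − a_i)² = 117·8² + 137·10² = 21188.
Exponent = 2·194² / 21188 = 3.55258.
Bound = exp(−3.55258) = 0.02865.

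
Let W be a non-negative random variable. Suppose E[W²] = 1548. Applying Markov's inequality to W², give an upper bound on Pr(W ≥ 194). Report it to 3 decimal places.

0.041

Since W ≥ 0, the event {W ≥ 194} is the same as {W² ≥ 37636}.
Markov's inequality applied to W² gives Pr(W² ≥ 37636) ≤ E[W²]/37636 = 1548/37636 = 0.0411.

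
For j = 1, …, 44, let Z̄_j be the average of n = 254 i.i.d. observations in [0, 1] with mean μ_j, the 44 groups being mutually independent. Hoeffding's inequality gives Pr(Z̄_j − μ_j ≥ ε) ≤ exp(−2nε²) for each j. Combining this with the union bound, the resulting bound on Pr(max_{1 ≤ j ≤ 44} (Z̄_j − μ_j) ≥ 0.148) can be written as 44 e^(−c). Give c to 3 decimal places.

11.127

Union bound over the 44 events: Pr(max_{1 ≤ j ≤ 44} (Z̄_j − μ_j) ≥ 0.148) ≤ 44·exp(−2nε²) = 44 exp(−2·254·0.148²).
So c = 2·254·0.148² = 11.1272.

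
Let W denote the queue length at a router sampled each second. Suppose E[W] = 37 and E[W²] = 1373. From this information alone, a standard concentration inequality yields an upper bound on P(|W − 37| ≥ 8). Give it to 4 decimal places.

The first two moments determine the variance, so Chebyshev's inequality is the sharpest standard bound available.
Var(W) = E[W²] − (E[W])² = 1373 − 1369 = 4.
Chebyshev's inequality: P(|W − μ| ≥ t) ≤ Var(W)/t² = 4/64 = 0.0625.

0.0625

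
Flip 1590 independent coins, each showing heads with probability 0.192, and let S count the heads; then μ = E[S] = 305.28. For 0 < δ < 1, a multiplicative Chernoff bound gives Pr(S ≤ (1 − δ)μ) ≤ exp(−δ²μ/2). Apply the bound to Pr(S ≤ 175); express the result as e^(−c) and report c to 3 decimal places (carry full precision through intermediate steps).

Write 175 = (1 − δ)μ, so δ = 1 − 175/305.28 = 0.4267558…
Then the exponent is δ²μ/2 = (μ − 175)²/(2μ) = 27.798871.

27.799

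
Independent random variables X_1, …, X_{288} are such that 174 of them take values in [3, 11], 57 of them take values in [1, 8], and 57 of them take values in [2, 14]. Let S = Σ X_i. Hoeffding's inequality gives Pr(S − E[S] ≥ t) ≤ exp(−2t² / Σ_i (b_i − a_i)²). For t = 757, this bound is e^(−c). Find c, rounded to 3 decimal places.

51.773

Σ(b_i − a_i)² = 174·8² + 57·7² + 57·12² = 22137.
c = 2t² / 22137 = 2·757² / 22137 = 51.7730.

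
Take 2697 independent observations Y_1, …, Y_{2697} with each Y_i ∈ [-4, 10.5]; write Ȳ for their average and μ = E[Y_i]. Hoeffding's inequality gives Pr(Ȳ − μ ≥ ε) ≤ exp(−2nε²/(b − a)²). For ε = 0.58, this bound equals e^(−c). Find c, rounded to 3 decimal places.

c = 2nε²/(b − a)² = 2·2697·0.58² / 14.5² = 8.6304.

8.630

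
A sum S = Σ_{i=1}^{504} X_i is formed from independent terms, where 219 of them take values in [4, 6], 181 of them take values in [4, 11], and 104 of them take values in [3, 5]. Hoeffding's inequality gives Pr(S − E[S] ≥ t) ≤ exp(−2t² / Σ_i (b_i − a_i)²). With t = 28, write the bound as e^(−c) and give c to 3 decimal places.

0.154

Σ(b_i − a_i)² = 219·2² + 181·7² + 104·2² = 10161.
c = 2t² / 10161 = 2·28² / 10161 = 0.1543.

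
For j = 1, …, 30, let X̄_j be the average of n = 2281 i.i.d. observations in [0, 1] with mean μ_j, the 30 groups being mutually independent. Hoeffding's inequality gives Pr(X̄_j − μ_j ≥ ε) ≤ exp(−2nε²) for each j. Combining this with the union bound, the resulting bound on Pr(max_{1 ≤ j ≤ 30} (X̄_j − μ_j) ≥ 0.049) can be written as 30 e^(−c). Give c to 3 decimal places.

Union bound over the 30 events: Pr(max_{1 ≤ j ≤ 30} (X̄_j − μ_j) ≥ 0.049) ≤ 30·exp(−2nε²) = 30 exp(−2·2281·0.049²).
So c = 2·2281·0.049² = 10.9534.

10.953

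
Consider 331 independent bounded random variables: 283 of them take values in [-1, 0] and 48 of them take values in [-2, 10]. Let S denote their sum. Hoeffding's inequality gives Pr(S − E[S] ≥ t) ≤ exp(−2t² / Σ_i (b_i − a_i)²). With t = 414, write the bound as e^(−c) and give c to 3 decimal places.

Σ(b_i − a_i)² = 283·1² + 48·12² = 7195.
c = 2t² / 7195 = 2·414² / 7195 = 47.6431.

47.643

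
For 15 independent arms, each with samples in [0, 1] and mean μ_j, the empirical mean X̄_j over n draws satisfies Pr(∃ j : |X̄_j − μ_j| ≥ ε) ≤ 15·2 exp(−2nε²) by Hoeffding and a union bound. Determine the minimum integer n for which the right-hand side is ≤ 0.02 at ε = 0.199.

Need 2·15·exp(−2nε²) ≤ 0.02, i.e. exp(−2nε²) ≤ 0.02/30.
So 2nε² ≥ ln(30/0.02) = 7.313220.
Hence n ≥ 7.313220/(2·0.199²) = 92.336.
The smallest integer n is 93.

93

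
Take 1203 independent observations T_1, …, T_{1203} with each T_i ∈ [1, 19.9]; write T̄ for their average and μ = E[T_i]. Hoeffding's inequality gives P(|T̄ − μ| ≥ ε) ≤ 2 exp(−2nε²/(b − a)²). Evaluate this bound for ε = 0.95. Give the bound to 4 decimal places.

Exponent: 2nε²/(b − a)² = 2·1203·0.95² / 18.9² = 6.07882.
Bound = 2·exp(−6.07882) = 0.00458.

0.0046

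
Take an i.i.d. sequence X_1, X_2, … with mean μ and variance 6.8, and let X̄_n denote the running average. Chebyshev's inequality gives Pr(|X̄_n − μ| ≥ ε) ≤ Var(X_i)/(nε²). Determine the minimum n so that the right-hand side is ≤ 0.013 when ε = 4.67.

Require 6.8/(n·4.67²) ≤ 0.013, i.e. n ≥ 6.8/(0.013·4.67²) = 23.985.
The smallest integer n is 24.

24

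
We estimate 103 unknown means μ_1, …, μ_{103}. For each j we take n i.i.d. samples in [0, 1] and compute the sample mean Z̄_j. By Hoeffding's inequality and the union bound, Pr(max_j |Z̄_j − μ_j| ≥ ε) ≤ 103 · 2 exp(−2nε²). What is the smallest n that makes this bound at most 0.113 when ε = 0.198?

96

Need 2·103·exp(−2nε²) ≤ 0.113, i.e. exp(−2nε²) ≤ 0.113/206.
So 2nε² ≥ ln(206/0.113) = 7.508244.
Hence n ≥ 7.508244/(2·0.198²) = 95.759.
The smallest integer n is 96.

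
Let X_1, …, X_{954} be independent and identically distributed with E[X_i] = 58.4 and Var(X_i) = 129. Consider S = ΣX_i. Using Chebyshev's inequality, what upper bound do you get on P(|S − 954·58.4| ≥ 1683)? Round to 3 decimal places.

Var(S) = n·Var(X_i) = 954·129 = 123066.
Chebyshev: P(|S − 954·58.4| ≥ 1683) ≤ Var(S)/1683² = 123066/2832489 = 0.0434.

0.043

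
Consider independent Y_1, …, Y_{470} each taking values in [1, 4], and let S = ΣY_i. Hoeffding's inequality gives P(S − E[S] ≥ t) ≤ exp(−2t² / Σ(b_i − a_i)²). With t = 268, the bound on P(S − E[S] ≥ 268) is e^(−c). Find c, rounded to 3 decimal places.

Σ(b_i − a_i)² = 470·(3)² = 4230.
c = 2t²/4230 = 2·268²/4230 = 33.9593.

33.959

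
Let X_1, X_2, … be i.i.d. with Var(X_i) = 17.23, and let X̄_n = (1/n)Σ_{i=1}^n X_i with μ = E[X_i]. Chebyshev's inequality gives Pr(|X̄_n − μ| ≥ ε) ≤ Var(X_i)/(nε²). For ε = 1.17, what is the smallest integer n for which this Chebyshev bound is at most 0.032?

394

Require 17.23/(n·1.17²) ≤ 0.032, i.e. n ≥ 17.23/(0.032·1.17²) = 393.336.
The smallest integer n is 394.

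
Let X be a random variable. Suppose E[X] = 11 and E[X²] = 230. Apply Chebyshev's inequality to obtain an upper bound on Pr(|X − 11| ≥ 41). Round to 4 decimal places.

Var(X) = E[X²] − (E[X])² = 230 − 121 = 109.
Chebyshev's inequality: Pr(|X − μ| ≥ t) ≤ Var(X)/t² = 109/1681 = 0.0648.

0.0648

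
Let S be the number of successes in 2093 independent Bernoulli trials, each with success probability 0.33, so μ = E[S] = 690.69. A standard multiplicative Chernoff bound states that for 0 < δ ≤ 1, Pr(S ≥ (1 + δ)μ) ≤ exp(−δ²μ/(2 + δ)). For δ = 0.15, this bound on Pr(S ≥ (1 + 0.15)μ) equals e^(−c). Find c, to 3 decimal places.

7.228

c = δ²μ/(2 + δ) = 0.15²·690.69/(2 + 0.15) = 7.2282.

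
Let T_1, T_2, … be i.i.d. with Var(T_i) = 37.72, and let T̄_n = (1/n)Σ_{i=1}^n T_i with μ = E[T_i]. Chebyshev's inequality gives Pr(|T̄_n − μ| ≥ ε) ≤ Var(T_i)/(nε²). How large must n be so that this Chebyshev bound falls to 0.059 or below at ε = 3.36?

Require 37.72/(n·3.36²) ≤ 0.059, i.e. n ≥ 37.72/(0.059·3.36²) = 56.629.
The smallest integer n is 57.

57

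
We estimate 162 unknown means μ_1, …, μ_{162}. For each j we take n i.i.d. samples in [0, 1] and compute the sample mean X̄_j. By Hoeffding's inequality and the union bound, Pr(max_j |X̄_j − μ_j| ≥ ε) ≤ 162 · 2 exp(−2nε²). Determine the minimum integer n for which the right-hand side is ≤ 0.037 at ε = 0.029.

5397

Need 2·162·exp(−2nε²) ≤ 0.037, i.e. exp(−2nε²) ≤ 0.037/324.
So 2nε² ≥ ln(324/0.037) = 9.077581.
Hence n ≥ 9.077581/(2·0.029²) = 5396.897.
The smallest integer n is 5397.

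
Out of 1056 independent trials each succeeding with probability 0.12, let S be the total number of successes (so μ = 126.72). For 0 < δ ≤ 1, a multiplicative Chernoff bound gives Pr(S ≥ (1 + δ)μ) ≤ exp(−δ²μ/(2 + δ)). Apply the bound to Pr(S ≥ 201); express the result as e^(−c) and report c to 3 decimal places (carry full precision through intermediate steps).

Write 201 = (1 + δ)μ, so δ = 201/126.72 − 1 = 0.5861742…
Then the exponent is δ²μ/(2 + δ) = (201 − μ)² / (μ·(2 + δ)) = 16.836075.

16.836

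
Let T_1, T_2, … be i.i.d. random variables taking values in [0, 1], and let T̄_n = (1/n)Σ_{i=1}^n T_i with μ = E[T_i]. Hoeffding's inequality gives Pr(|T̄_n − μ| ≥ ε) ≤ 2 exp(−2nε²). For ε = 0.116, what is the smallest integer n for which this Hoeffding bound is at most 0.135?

101

Require 2·exp(−2nε²) ≤ 0.135, i.e. 2nε² ≥ ln(2/0.135) = 2.695628.
So n ≥ 2.695628 / (2·0.116²) = 100.165.
The smallest integer n is 101.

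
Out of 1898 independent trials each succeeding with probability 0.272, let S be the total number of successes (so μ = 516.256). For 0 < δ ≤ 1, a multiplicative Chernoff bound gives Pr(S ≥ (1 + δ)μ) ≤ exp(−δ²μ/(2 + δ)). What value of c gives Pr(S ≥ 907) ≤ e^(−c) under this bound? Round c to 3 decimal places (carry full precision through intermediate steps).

Write 907 = (1 + δ)μ, so δ = 907/516.256 − 1 = 0.7568803…
Then the exponent is δ²μ/(2 + δ) = (907 − μ)² / (μ·(2 + δ)) = 107.275763.

107.276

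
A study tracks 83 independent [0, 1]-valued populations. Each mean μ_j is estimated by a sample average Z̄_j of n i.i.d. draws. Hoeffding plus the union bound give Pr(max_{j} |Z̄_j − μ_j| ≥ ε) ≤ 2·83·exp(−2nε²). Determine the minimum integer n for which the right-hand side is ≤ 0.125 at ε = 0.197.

93

Need 2·83·exp(−2nε²) ≤ 0.125, i.e. exp(−2nε²) ≤ 0.125/166.
So 2nε² ≥ ln(166/0.125) = 7.191429.
Hence n ≥ 7.191429/(2·0.197²) = 92.652.
The smallest integer n is 93.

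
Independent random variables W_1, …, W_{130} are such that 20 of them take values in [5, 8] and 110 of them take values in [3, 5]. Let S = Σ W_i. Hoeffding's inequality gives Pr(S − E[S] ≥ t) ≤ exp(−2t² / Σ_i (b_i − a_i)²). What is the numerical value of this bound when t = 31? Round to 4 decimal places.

Σ(b_i − a_i)² = 20·3² + 110·2² = 620.
Exponent = 2·31² / 620 = 3.10000.
Bound = exp(−3.10000) = 0.04505.

0.0450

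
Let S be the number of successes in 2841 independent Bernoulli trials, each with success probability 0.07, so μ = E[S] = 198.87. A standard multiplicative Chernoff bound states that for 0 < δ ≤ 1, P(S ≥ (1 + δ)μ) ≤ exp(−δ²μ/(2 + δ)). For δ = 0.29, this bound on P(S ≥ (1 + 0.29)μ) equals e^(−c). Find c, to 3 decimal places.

7.303

c = δ²μ/(2 + δ) = 0.29²·198.87/(2 + 0.29) = 7.3035.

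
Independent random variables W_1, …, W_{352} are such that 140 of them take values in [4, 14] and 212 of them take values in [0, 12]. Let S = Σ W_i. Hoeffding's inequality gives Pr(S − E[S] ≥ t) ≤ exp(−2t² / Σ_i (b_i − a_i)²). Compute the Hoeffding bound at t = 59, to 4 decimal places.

Σ(b_i − a_i)² = 140·10² + 212·12² = 44528.
Exponent = 2·59² / 44528 = 0.15635.
Bound = exp(−0.15635) = 0.85526.

0.8553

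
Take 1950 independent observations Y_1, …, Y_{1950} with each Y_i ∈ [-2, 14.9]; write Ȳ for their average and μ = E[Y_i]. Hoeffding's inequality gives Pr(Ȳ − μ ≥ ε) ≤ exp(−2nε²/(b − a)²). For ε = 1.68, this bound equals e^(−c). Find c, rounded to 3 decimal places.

38.540

c = 2nε²/(b − a)² = 2·1950·1.68² / 16.9² = 38.5398.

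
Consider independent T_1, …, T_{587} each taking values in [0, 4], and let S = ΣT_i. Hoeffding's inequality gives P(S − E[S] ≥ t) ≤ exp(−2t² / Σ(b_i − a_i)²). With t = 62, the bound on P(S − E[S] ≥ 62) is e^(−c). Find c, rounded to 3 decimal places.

0.819

Σ(b_i − a_i)² = 587·(4)² = 9392.
c = 2t²/9392 = 2·62²/9392 = 0.8186.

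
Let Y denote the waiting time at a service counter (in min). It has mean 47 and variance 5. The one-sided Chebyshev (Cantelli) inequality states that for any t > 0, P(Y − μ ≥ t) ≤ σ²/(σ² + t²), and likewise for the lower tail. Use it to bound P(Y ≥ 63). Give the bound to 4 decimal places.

Here σ² = 5 and t = 16, so σ² + t² = 261.
Cantelli's bound: 5/261 = 0.0192.

0.0192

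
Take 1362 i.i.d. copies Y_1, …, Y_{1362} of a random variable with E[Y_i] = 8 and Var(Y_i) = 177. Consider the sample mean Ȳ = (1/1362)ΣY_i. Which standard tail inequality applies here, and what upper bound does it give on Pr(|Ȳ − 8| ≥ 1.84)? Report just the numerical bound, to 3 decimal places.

0.038

With mean and variance of each term known, Chebyshev's inequality bounds the deviation of the sum (or sample mean).
Var(Ȳ) = Var(Y_i)/n = 177/1362 = 0.12996.
Chebyshev: Pr(|Ȳ − 8| ≥ 1.84) ≤ Var(Ȳ)/(1.84)² = 177/(1362·1.84²) = 0.0384.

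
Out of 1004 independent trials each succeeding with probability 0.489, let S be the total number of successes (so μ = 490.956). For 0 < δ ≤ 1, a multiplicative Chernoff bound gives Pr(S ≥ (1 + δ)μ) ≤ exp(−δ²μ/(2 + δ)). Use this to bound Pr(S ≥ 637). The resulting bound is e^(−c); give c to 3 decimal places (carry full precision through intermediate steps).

18.909

Write 637 = (1 + δ)μ, so δ = 637/490.956 − 1 = 0.2974686…
Then the exponent is δ²μ/(2 + δ) = (637 − μ)² / (μ·(2 + δ)) = 18.909293.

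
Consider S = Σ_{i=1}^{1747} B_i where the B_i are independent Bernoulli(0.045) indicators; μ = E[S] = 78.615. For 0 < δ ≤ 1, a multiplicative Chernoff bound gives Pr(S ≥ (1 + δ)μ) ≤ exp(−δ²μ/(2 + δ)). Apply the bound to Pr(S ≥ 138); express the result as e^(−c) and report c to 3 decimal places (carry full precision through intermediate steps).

16.280

Write 138 = (1 + δ)μ, so δ = 138/78.615 − 1 = 0.7553902…
Then the exponent is δ²μ/(2 + δ) = (138 − μ)² / (μ·(2 + δ)) = 16.280397.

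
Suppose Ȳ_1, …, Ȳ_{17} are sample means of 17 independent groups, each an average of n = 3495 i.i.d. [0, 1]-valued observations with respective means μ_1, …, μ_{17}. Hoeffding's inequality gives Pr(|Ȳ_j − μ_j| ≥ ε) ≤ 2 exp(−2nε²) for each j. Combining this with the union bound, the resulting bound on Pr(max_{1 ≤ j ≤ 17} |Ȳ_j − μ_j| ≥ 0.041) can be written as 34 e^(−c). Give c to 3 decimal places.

Union bound over the 17 events: Pr(max_{1 ≤ j ≤ 17} |Ȳ_j − μ_j| ≥ 0.041) ≤ 17·2·exp(−2nε²) = 34 exp(−2·3495·0.041²).
So c = 2·3495·0.041² = 11.7502.

11.750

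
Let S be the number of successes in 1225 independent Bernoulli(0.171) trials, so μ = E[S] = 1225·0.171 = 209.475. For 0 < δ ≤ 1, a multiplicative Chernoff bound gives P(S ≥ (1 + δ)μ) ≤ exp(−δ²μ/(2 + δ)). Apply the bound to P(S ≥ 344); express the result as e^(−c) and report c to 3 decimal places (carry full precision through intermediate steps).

Write 344 = (1 + δ)μ, so δ = 344/209.475 − 1 = 0.6422007…
Then the exponent is δ²μ/(2 + δ) = (344 − μ)² / (μ·(2 + δ)) = 32.697006.

32.697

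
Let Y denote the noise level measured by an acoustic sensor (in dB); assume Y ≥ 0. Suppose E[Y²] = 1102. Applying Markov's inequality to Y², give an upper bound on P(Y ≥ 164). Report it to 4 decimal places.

0.0410

Since Y ≥ 0, the event {Y ≥ 164} is the same as {Y² ≥ 26896}.
Markov's inequality applied to Y² gives P(Y² ≥ 26896) ≤ E[Y²]/26896 = 1102/26896 = 0.0410.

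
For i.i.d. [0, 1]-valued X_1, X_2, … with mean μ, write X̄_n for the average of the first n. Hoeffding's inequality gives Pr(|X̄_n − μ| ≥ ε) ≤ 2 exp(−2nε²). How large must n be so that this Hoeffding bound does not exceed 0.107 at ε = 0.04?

Require 2·exp(−2nε²) ≤ 0.107, i.e. 2nε² ≥ ln(2/0.107) = 2.928074.
So n ≥ 2.928074 / (2·0.04²) = 915.023.
The smallest integer n is 916.

916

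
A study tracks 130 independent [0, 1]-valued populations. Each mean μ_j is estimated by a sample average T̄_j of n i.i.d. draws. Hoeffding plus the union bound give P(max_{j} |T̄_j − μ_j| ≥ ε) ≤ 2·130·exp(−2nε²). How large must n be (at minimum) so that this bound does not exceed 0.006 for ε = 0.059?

Need 2·130·exp(−2nε²) ≤ 0.006, i.e. exp(−2nε²) ≤ 0.006/260.
So 2nε² ≥ ln(260/0.006) = 10.676677.
Hence n ≥ 10.676677/(2·0.059²) = 1533.565.
The smallest integer n is 1534.

1534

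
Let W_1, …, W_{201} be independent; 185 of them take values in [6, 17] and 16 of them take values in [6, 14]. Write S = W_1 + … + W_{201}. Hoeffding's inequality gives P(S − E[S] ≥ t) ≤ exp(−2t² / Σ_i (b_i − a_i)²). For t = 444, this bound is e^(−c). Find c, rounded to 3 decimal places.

16.843

Σ(b_i − a_i)² = 185·11² + 16·8² = 23409.
c = 2t² / 23409 = 2·444² / 23409 = 16.8428.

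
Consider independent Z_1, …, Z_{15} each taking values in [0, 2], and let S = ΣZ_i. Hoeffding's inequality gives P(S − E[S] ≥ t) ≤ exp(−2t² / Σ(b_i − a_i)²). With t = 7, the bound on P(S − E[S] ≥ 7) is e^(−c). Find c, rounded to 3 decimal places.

Σ(b_i − a_i)² = 15·(2)² = 60.
c = 2t²/60 = 2·7²/60 = 1.6333.

1.633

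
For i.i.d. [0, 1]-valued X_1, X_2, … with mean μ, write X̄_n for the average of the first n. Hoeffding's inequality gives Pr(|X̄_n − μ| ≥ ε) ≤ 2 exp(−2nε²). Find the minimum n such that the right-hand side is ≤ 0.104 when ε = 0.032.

Require 2·exp(−2nε²) ≤ 0.104, i.e. 2nε² ≥ ln(2/0.104) = 2.956512.
So n ≥ 2.956512 / (2·0.032²) = 1443.609.
The smallest integer n is 1444.

1444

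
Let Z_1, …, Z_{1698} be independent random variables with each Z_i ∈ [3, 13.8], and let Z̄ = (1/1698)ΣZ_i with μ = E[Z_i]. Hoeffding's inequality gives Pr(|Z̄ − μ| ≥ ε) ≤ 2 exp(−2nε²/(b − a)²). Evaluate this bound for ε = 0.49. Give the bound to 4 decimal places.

0.0018

Exponent: 2nε²/(b − a)² = 2·1698·0.49² / 10.8² = 6.99057.
Bound = 2·exp(−6.99057) = 0.00184.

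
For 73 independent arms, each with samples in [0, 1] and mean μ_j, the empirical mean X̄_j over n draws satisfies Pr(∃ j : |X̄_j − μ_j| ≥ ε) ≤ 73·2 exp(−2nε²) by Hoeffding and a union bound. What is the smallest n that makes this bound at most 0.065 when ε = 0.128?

Need 2·73·exp(−2nε²) ≤ 0.065, i.e. exp(−2nε²) ≤ 0.065/146.
So 2nε² ≥ ln(146/0.065) = 7.716975.
Hence n ≥ 7.716975/(2·0.128²) = 235.503.
The smallest integer n is 236.

236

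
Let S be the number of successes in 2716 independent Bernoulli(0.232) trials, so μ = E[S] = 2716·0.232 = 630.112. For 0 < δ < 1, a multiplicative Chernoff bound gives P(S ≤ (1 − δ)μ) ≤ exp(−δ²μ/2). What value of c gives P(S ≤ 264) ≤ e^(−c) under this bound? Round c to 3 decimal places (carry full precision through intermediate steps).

Write 264 = (1 − δ)μ, so δ = 1 − 264/630.112 = 0.5810269…
Then the exponent is δ²μ/2 = (μ − 264)²/(2μ) = 106.360454.

106.360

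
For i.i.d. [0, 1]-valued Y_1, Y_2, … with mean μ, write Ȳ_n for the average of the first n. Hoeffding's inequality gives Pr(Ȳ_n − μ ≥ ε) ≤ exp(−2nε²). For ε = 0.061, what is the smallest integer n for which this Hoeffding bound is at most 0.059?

381

Require exp(−2nε²) ≤ 0.059, i.e. 2nε² ≥ ln(1/0.059) = 2.830218.
So n ≥ 2.830218 / (2·0.061²) = 380.303.
The smallest integer n is 381.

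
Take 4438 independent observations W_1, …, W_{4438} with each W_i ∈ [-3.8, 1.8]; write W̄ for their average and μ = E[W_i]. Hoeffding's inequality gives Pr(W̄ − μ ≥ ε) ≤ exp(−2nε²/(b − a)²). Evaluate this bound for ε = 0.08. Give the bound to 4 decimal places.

Exponent: 2nε²/(b − a)² = 2·4438·0.08² / 5.6² = 1.81143.
Bound = exp(−1.81143) = 0.16342.

0.1634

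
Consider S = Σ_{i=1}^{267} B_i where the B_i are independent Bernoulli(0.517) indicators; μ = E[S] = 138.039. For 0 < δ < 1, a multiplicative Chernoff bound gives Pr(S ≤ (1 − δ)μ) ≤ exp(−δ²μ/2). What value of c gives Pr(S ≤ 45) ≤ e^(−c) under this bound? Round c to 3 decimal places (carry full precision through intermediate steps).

Write 45 = (1 − δ)μ, so δ = 1 − 45/138.039 = 0.6740052…
Then the exponent is δ²μ/2 = (μ − 45)²/(2μ) = 31.354384.

31.354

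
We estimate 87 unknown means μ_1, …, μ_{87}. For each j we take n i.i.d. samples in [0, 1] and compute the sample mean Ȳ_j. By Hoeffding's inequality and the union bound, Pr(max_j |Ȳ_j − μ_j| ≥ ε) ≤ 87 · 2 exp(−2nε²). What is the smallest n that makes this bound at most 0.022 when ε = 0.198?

Need 2·87·exp(−2nε²) ≤ 0.022, i.e. exp(−2nε²) ≤ 0.022/174.
So 2nε² ≥ ln(174/0.022) = 8.975768.
Hence n ≥ 8.975768/(2·0.198²) = 114.475.
The smallest integer n is 115.

115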